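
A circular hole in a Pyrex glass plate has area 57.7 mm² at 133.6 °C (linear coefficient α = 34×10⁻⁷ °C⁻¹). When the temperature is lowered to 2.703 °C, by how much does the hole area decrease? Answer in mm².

Area coefficient ≈ 2α; |ΔT| = 130.897 K
ΔA = 2αA₀ΔT = 2(34×10⁻⁷)(57.7)(130.897) = 0.0514 mm²

ΔA = 0.0514 mm²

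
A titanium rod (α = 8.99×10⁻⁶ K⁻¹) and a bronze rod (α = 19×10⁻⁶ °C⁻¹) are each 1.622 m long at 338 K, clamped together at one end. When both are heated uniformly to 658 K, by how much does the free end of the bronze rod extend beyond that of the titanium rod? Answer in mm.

5.20 mm

ΔT = 320 K
titanium: ΔL = 8.99×10⁻⁶ × 1.622 m × 320 = 4.6662×10⁻³ m = 4.6662 mm
bronze: ΔL = 19×10⁻⁶ × 1.622 m × 320 = 9.8618×10⁻³ m = 9.8618 mm
difference = 9.8618 − 4.6662 = 5.1956 mm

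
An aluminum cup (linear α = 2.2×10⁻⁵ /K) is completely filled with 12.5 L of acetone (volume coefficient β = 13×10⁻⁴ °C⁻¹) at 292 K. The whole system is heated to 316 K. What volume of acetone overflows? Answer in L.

The cup also expands: β_container ≈ 3α = 6.6×10⁻⁵ /K
Net overflow = V₀(β_liq − 3α_cont)ΔT
β − 3α = 1.30×10⁻³ − 6.6×10⁻⁵ = 1.234×10⁻³ /K; ΔT = 24 K
ΔV = 12.5 × 1.234×10⁻³ × 24 = 0.370 L

0.370 L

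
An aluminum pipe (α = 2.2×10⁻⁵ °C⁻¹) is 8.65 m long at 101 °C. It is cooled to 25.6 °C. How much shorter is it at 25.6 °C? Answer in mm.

|ΔT| = |25.6 − 101| = 75.4 K
ΔL = αL₀ΔT = (2.2×10⁻⁵)(8.65)(75.4) = 1.43×10⁻² m

ΔL = 14.3 mm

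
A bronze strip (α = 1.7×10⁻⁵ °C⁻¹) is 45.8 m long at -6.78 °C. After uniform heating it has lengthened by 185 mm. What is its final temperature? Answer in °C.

T = 231 °C

ΔL = αL₀ΔT ⇒ ΔT = ΔL / (αL₀)
ΔT = 185×10⁻³ m / (1.7×10⁻⁵ × 45.8 m) = 237.61 K
T = -6.78 + 237.61 = 230.83 °C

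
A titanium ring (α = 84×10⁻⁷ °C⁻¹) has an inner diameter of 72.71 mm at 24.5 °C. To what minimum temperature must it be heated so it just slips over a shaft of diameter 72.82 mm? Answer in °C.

Required Δd = 72.82 − 72.71 = 0.11 mm
Δd = αd₀ΔT ⇒ ΔT = Δd/(αd₀) = 0.11 / (84×10⁻⁷ × 72.71) = 180.10 K
T_min = 24.5 + 180.10 = 204.60 °C

T = 205 °C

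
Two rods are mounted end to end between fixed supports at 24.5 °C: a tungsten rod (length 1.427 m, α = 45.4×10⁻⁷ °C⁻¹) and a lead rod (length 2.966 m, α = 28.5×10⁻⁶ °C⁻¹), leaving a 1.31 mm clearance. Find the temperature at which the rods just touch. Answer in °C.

Gap closes when ΔL₁ + ΔL₂ = 1.31 mm = 1.31×10⁻³ m
(α₁L₁ + α₂L₂)ΔT = g
α₁L₁ + α₂L₂ = 45.4×10⁻⁷×1.427 + 28.5×10⁻⁶×2.966 = 9.100958×10⁻⁵ m/K
ΔT = 1.31×10⁻³ / 9.100958×10⁻⁵ = 14.394 K
T = 24.5 + 14.394 = 38.894 °C

T = 38.9 °C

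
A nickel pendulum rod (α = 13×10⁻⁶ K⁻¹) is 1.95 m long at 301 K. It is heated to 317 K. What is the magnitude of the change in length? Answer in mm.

ΔL = 0.406 mm

|ΔT| = |317 − 301| = 16 K
ΔL = αL₀ΔT = (13×10⁻⁶)(1.95)(16) = 4.06×10⁻⁴ m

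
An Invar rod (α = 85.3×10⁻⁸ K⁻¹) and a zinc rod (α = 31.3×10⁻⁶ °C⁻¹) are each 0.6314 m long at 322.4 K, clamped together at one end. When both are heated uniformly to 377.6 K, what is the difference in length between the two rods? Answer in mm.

ΔT = 55.2 K
Invar: ΔL = 85.3×10⁻⁸ × 0.6314 m × 55.2 = 2.9730×10⁻⁵ m = 0.029730 mm
zinc: ΔL = 31.3×10⁻⁶ × 0.6314 m × 55.2 = 1.0909×10⁻³ m = 1.0909 mm
difference = 1.0909 − 0.029730 = 1.06117 mm

1.06 mm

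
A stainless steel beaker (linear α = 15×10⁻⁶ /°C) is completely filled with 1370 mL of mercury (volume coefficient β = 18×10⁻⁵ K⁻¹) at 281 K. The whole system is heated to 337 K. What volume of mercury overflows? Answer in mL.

10.4 mL

The beaker also expands: β_container ≈ 3α = 4.5×10⁻⁵ /K
Net overflow = V₀(β_liq − 3α_cont)ΔT
β − 3α = 1.80×10⁻⁴ − 4.5×10⁻⁵ = 1.35×10⁻⁴ /K; ΔT = 56 K
ΔV = 1370 × 1.35×10⁻⁴ × 56 = 10.4 mL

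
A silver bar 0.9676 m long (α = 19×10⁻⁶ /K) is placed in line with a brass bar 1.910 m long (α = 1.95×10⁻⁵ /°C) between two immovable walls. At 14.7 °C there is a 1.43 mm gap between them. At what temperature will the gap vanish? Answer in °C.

T = 40.4 °C

α₁L₁ = 1.83844×10⁻⁵ m/K, α₂L₂ = 3.7245×10⁻⁵ m/K → total 5.56294×10⁻⁵ m/K
ΔT = g/(α₁L₁+α₂L₂) = 1.43×10⁻³ / 5.56294×10⁻⁵ = 25.706 K
T = 14.7 + 25.706 = 40.406 °C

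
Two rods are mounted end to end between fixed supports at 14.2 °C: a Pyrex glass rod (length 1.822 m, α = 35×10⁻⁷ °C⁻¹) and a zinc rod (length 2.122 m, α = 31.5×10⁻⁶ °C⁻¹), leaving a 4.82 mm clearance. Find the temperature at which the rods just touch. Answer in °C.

T = 80.0 °C

Gap closes when ΔL₁ + ΔL₂ = 4.82 mm = 4.82×10⁻³ m
(α₁L₁ + α₂L₂)ΔT = g
α₁L₁ + α₂L₂ = 35×10⁻⁷×1.822 + 31.5×10⁻⁶×2.122 = 7.322×10⁻⁵ m/K
ΔT = 4.82×10⁻³ / 7.322×10⁻⁵ = 65.829 K
T = 14.2 + 65.829 = 80.029 °C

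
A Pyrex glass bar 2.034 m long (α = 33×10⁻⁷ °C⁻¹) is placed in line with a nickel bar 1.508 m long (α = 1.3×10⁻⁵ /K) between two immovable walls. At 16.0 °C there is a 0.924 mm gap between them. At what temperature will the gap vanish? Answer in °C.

T = 51.1 °C

α₁L₁ = 6.7122×10⁻⁶ m/K, α₂L₂ = 1.9604×10⁻⁵ m/K → total 2.63162×10⁻⁵ m/K
ΔT = g/(α₁L₁+α₂L₂) = 9.24×10⁻⁴ / 2.63162×10⁻⁵ = 35.111 K
T = 16.0 + 35.111 = 51.111 °C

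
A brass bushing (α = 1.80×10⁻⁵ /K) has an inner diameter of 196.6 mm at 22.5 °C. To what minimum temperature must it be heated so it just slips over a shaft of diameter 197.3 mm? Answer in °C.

T = 220 °C

Required Δd = 197.3 − 196.6 = 0.7 mm
Δd = αd₀ΔT ⇒ ΔT = Δd/(αd₀) = 0.7 / (1.80×10⁻⁵ × 196.6) = 197.81 K
T_min = 22.5 + 197.81 = 220.31 °C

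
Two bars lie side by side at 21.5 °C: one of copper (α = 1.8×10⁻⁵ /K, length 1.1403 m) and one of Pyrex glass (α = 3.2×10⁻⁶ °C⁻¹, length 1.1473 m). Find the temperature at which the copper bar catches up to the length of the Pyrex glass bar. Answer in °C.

T = 436.8 °C

L₁(1 + α₁ΔT) = L₂(1 + α₂ΔT) ⇒ ΔT = (L₂ − L₁)/(α₁L₁ − α₂L₂)
L₂ − L₁ = 1.1473 − 1.1403 = 7.00×10⁻³ m
α₁L₁ − α₂L₂ = 1.8×10⁻⁵×1.1403 − 3.2×10⁻⁶×1.1473 = 1.685404×10⁻⁵ m/K
ΔT = 7.00×10⁻³ / 1.685404×10⁻⁵ = 415.331 K
T = 21.5 + 415.331 = 436.831 °C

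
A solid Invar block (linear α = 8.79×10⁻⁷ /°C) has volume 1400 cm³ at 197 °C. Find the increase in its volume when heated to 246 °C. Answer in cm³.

Isotropic solid: β ≈ 3α = 2.6×10⁻⁶ /K; ΔT = 49 K
ΔV = 3αV₀ΔT = 3(8.79×10⁻⁷)(1400)(49) = 0.181 cm³

ΔV = 0.181 cm³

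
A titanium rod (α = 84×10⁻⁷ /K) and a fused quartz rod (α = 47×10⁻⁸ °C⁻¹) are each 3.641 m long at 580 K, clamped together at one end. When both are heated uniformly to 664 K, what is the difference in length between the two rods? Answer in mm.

2.43 mm

ΔT = 84 K
titanium: ΔL = 84×10⁻⁷ × 3.641 m × 84 = 2.5691×10⁻³ m = 2.5691 mm
fused quartz: ΔL = 47×10⁻⁸ × 3.641 m × 84 = 1.4375×10⁻⁴ m = 0.14375 mm
difference = 2.5691 − 0.14375 = 2.42535 mm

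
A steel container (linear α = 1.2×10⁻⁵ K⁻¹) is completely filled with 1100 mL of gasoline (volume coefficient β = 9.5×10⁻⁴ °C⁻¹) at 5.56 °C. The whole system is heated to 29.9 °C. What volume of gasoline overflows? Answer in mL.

The container also expands: β_container ≈ 3α = 3.6×10⁻⁵ /K
Net overflow = V₀(β_liq − 3α_cont)ΔT
β − 3α = 9.50×10⁻⁴ − 3.6×10⁻⁵ = 9.14×10⁻⁴ /K; ΔT = 24.34 K
ΔV = 1100 × 9.14×10⁻⁴ × 24.34 = 24.5 mL

24.5 mL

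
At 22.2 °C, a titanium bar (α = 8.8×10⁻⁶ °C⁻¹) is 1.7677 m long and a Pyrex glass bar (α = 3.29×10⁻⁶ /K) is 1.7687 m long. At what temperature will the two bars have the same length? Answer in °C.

T = 124.9 °C

Equal length when α₁L₁ΔT − α₂L₂ΔT = L₂ − L₁ = 1.00×10⁻³ m
α₁L₁ = 1.555576×10⁻⁵, α₂L₂ = 5.819023×10⁻⁶ → Δ(αL) = 9.736737×10⁻⁶ m/K
ΔT = 1.00×10⁻³ / 9.736737×10⁻⁶ = 102.704 K, so T = 22.2 + 102.704 = 124.904 °C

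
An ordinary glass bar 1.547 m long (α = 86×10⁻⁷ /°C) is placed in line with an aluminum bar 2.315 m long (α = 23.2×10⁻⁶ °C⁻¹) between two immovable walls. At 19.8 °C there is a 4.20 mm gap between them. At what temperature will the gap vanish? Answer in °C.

Gap closes when ΔL₁ + ΔL₂ = 4.20 mm = 4.20×10⁻³ m
(α₁L₁ + α₂L₂)ΔT = g
α₁L₁ + α₂L₂ = 86×10⁻⁷×1.547 + 23.2×10⁻⁶×2.315 = 6.70122×10⁻⁵ m/K
ΔT = 4.20×10⁻³ / 6.70122×10⁻⁵ = 62.675 K
T = 19.8 + 62.675 = 82.475 °C

T = 82.5 °C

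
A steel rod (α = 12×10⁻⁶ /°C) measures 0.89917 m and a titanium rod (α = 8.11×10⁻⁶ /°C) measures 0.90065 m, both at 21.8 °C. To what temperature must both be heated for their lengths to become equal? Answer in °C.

T = 446.4 °C

Equal length when α₁L₁ΔT − α₂L₂ΔT = L₂ − L₁ = 1.48×10⁻³ m
α₁L₁ = 1.079004×10⁻⁵, α₂L₂ = 7.3042715×10⁻⁶ → Δ(αL) = 3.4857685×10⁻⁶ m/K
ΔT = 1.48×10⁻³ / 3.4857685×10⁻⁶ = 424.584 K, so T = 21.8 + 424.584 = 446.384 °C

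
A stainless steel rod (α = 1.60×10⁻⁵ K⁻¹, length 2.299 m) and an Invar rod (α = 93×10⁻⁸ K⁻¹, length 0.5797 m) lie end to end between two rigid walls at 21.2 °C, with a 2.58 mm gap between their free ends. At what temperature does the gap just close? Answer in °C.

T = 90.3 °C

Gap closes when ΔL₁ + ΔL₂ = 2.58 mm = 2.58×10⁻³ m
(α₁L₁ + α₂L₂)ΔT = g
α₁L₁ + α₂L₂ = 1.60×10⁻⁵×2.299 + 93×10⁻⁸×0.5797 = 3.7323121×10⁻⁵ m/K
ΔT = 2.58×10⁻³ / 3.7323121×10⁻⁵ = 69.126 K
T = 21.2 + 69.126 = 90.326 °C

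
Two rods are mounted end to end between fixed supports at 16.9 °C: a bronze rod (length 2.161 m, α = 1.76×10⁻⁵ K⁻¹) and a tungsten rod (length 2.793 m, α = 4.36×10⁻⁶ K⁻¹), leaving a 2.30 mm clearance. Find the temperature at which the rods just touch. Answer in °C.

α₁L₁ = 3.80336×10⁻⁵ m/K, α₂L₂ = 1.217748×10⁻⁵ m/K → total 5.021108×10⁻⁵ m/K
ΔT = g/(α₁L₁+α₂L₂) = 2.30×10⁻³ / 5.021108×10⁻⁵ = 45.807 K
T = 16.9 + 45.807 = 62.707 °C

T = 62.7 °C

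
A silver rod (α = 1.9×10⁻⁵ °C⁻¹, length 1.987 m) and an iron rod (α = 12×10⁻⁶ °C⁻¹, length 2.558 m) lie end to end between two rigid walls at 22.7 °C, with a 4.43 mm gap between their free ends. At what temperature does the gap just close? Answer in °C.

T = 87.4 °C

Gap closes when ΔL₁ + ΔL₂ = 4.43 mm = 4.43×10⁻³ m
(α₁L₁ + α₂L₂)ΔT = g
α₁L₁ + α₂L₂ = 1.9×10⁻⁵×1.987 + 12×10⁻⁶×2.558 = 6.8449×10⁻⁵ m/K
ΔT = 4.43×10⁻³ / 6.8449×10⁻⁵ = 64.720 K
T = 22.7 + 64.720 = 87.420 °C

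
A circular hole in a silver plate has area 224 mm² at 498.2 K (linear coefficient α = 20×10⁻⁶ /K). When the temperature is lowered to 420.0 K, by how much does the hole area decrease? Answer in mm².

ΔA = 0.701 mm²

Area coefficient ≈ 2α; |ΔT| = 78.2 K
ΔA = 2αA₀ΔT = 2(20×10⁻⁶)(224)(78.2) = 0.701 mm²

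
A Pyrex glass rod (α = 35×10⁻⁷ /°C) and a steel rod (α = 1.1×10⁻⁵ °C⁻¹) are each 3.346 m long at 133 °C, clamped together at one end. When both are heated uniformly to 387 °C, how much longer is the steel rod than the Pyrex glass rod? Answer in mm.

6.37 mm

ΔT = 254 K
Pyrex glass: ΔL = 35×10⁻⁷ × 3.346 m × 254 = 2.9746×10⁻³ m = 2.9746 mm
steel: ΔL = 1.1×10⁻⁵ × 3.346 m × 254 = 9.3487×10⁻³ m = 9.3487 mm
difference = 9.3487 − 2.9746 = 6.3741 mm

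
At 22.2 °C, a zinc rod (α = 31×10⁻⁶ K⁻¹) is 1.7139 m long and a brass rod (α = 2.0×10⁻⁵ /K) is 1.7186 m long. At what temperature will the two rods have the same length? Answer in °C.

L₁(1 + α₁ΔT) = L₂(1 + α₂ΔT) ⇒ ΔT = (L₂ − L₁)/(α₁L₁ − α₂L₂)
L₂ − L₁ = 1.7186 − 1.7139 = 4.70×10⁻³ m
α₁L₁ − α₂L₂ = 31×10⁻⁶×1.7139 − 2.0×10⁻⁵×1.7186 = 1.87589×10⁻⁵ m/K
ΔT = 4.70×10⁻³ / 1.87589×10⁻⁵ = 250.548 K
T = 22.2 + 250.548 = 272.748 °C

T = 272.7 °C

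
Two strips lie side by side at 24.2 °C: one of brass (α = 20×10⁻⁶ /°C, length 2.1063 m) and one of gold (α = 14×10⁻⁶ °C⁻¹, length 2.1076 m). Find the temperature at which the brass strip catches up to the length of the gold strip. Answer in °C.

T = 127.2 °C

L₁(1 + α₁ΔT) = L₂(1 + α₂ΔT) ⇒ ΔT = (L₂ − L₁)/(α₁L₁ − α₂L₂)
L₂ − L₁ = 2.1076 − 2.1063 = 1.30×10⁻³ m
α₁L₁ − α₂L₂ = 20×10⁻⁶×2.1063 − 14×10⁻⁶×2.1076 = 1.26196×10⁻⁵ m/K
ΔT = 1.30×10⁻³ / 1.26196×10⁻⁵ = 103.014 K
T = 24.2 + 103.014 = 127.214 °C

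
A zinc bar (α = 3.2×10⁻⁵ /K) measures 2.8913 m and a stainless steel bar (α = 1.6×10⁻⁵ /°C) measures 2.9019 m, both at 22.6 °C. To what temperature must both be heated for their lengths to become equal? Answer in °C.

T = 252.6 °C

Equal length when α₁L₁ΔT − α₂L₂ΔT = L₂ − L₁ = 1.06×10⁻² m
α₁L₁ = 9.25216×10⁻⁵, α₂L₂ = 4.64304×10⁻⁵ → Δ(αL) = 4.60912×10⁻⁵ m/K
ΔT = 1.06×10⁻² / 4.60912×10⁻⁵ = 229.979 K, so T = 22.6 + 229.979 = 252.579 °C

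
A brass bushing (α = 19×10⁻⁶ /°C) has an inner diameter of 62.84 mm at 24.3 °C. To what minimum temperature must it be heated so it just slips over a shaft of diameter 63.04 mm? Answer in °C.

Required Δd = 63.04 − 62.84 = 0.20 mm
Δd = αd₀ΔT ⇒ ΔT = Δd/(αd₀) = 0.20 / (19×10⁻⁶ × 62.84) = 167.51 K
T_min = 24.3 + 167.51 = 191.81 °C

T = 192 °C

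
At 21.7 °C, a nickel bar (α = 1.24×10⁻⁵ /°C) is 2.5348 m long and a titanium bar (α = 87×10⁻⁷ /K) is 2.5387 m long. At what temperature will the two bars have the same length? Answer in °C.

L₁(1 + α₁ΔT) = L₂(1 + α₂ΔT) ⇒ ΔT = (L₂ − L₁)/(α₁L₁ − α₂L₂)
L₂ − L₁ = 2.5387 − 2.5348 = 3.90×10⁻³ m
α₁L₁ − α₂L₂ = 1.24×10⁻⁵×2.5348 − 87×10⁻⁷×2.5387 = 9.34483×10⁻⁶ m/K
ΔT = 3.90×10⁻³ / 9.34483×10⁻⁶ = 417.343 K
T = 21.7 + 417.343 = 439.043 °C

T = 439.0 °C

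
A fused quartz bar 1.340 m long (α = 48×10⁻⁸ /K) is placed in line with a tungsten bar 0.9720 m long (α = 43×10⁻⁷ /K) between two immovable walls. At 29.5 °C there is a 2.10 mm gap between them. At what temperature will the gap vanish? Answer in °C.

T = 465 °C

α₁L₁ = 6.432×10⁻⁷ m/K, α₂L₂ = 4.1796×10⁻⁶ m/K → total 4.8228×10⁻⁶ m/K
ΔT = g/(α₁L₁+α₂L₂) = 2.10×10⁻³ / 4.8228×10⁻⁶ = 435.43 K
T = 29.5 + 435.43 = 464.93 °C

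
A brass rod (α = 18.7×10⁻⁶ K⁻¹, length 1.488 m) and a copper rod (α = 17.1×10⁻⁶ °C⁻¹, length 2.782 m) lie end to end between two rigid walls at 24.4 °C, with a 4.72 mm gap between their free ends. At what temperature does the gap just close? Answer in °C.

T = 87.0 °C

Gap closes when ΔL₁ + ΔL₂ = 4.72 mm = 4.72×10⁻³ m
(α₁L₁ + α₂L₂)ΔT = g
α₁L₁ + α₂L₂ = 18.7×10⁻⁶×1.488 + 17.1×10⁻⁶×2.782 = 7.53978×10⁻⁵ m/K
ΔT = 4.72×10⁻³ / 7.53978×10⁻⁵ = 62.601 K
T = 24.4 + 62.601 = 87.001 °C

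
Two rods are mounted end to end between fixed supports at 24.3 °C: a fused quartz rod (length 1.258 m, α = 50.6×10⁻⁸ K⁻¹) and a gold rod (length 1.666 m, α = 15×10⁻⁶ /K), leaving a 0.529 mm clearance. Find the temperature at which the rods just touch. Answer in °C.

T = 44.9 °C

α₁L₁ = 6.36548×10⁻⁷ m/K, α₂L₂ = 2.499×10⁻⁵ m/K → total 2.5626548×10⁻⁵ m/K
ΔT = g/(α₁L₁+α₂L₂) = 5.29×10⁻⁴ / 2.5626548×10⁻⁵ = 20.643 K
T = 24.3 + 20.643 = 44.943 °C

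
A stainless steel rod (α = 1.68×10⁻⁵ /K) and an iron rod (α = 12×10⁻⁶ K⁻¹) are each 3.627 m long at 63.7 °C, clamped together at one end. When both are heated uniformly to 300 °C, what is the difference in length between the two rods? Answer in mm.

ΔT = 236.3 K
stainless steel: ΔL = 1.68×10⁻⁵ × 3.627 m × 236.3 = 1.4399×10⁻² m = 14.399 mm
iron: ΔL = 12×10⁻⁶ × 3.627 m × 236.3 = 1.0285×10⁻² m = 10.285 mm
difference = 14.399 − 10.285 = 4.114 mm

4.11 mm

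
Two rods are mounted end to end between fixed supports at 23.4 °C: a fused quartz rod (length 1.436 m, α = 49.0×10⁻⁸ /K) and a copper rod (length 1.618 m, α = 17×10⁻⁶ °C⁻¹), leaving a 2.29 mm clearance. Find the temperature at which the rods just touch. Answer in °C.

Gap closes when ΔL₁ + ΔL₂ = 2.29 mm = 2.29×10⁻³ m
(α₁L₁ + α₂L₂)ΔT = g
α₁L₁ + α₂L₂ = 49.0×10⁻⁸×1.436 + 17×10⁻⁶×1.618 = 2.820964×10⁻⁵ m/K
ΔT = 2.29×10⁻³ / 2.820964×10⁻⁵ = 81.18 K
T = 23.4 + 81.18 = 104.58 °C

T = 105 °C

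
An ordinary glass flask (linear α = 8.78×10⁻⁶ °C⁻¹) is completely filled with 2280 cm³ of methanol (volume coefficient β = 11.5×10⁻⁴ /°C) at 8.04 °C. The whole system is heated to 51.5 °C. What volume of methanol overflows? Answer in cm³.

The flask also expands: β_container ≈ 3α = 2.634×10⁻⁵ /K
Net overflow = V₀(β_liq − 3α_cont)ΔT
β − 3α = 1.15×10⁻³ − 2.634×10⁻⁵ = 1.12366×10⁻³ /K; ΔT = 43.46 K
ΔV = 2280 × 1.12366×10⁻³ × 43.46 = 111 cm³

111 cm³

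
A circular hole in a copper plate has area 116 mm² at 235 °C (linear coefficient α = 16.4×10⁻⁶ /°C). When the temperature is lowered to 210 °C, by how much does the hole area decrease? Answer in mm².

Area coefficient ≈ 2α; |ΔT| = 25 K
ΔA = 2αA₀ΔT = 2(16.4×10⁻⁶)(116)(25) = 0.0951 mm²

ΔA = 0.0951 mm²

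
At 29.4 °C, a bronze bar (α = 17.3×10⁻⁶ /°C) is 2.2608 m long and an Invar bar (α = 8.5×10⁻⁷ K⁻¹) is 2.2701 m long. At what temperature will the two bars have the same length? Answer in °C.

T = 279.5 °C

L₁(1 + α₁ΔT) = L₂(1 + α₂ΔT) ⇒ ΔT = (L₂ − L₁)/(α₁L₁ − α₂L₂)
L₂ − L₁ = 2.2701 − 2.2608 = 9.30×10⁻³ m
α₁L₁ − α₂L₂ = 17.3×10⁻⁶×2.2608 − 8.5×10⁻⁷×2.2701 = 3.7182255×10⁻⁵ m/K
ΔT = 9.30×10⁻³ / 3.7182255×10⁻⁵ = 250.119 K
T = 29.4 + 250.119 = 279.519 °C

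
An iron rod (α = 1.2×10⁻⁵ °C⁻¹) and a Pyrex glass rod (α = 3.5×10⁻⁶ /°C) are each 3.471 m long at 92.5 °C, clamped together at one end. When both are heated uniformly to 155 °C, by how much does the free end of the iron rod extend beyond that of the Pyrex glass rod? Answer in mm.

1.84 mm

ΔT = 62.5 K
iron: ΔL = 1.2×10⁻⁵ × 3.471 m × 62.5 = 2.6033×10⁻³ m = 2.6033 mm
Pyrex glass: ΔL = 3.5×10⁻⁶ × 3.471 m × 62.5 = 7.5928×10⁻⁴ m = 0.75928 mm
difference = 2.6033 − 0.75928 = 1.84402 mm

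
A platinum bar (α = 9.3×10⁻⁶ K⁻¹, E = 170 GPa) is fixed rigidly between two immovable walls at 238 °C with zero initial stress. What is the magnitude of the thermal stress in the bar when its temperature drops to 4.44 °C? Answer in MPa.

σ = 369 MPa

Fully constrained: the free strain ε = αΔT is blocked, so σ = Eε = EαΔT.
|ΔT| = 233.56 K
σ = 170×10⁹ × 9.3×10⁻⁶ × 233.56 = 3.69×10⁸ Pa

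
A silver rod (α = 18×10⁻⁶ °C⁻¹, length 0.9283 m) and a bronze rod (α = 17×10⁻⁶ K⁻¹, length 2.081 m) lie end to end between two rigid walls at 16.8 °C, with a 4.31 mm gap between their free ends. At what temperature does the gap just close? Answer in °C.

T = 99.5 °C

Gap closes when ΔL₁ + ΔL₂ = 4.31 mm = 4.31×10⁻³ m
(α₁L₁ + α₂L₂)ΔT = g
α₁L₁ + α₂L₂ = 18×10⁻⁶×0.9283 + 17×10⁻⁶×2.081 = 5.20864×10⁻⁵ m/K
ΔT = 4.31×10⁻³ / 5.20864×10⁻⁵ = 82.747 K
T = 16.8 + 82.747 = 99.547 °C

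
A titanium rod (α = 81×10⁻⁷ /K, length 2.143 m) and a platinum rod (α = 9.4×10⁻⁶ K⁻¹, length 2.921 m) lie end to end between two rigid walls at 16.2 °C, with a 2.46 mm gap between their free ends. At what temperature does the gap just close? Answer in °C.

Gap closes when ΔL₁ + ΔL₂ = 2.46 mm = 2.46×10⁻³ m
(α₁L₁ + α₂L₂)ΔT = g
α₁L₁ + α₂L₂ = 81×10⁻⁷×2.143 + 9.4×10⁻⁶×2.921 = 4.48157×10⁻⁵ m/K
ΔT = 2.46×10⁻³ / 4.48157×10⁻⁵ = 54.891 K
T = 16.2 + 54.891 = 71.091 °C

T = 71.1 °C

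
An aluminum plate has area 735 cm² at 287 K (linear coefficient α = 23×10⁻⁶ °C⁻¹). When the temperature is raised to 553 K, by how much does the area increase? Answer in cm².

Area coefficient ≈ 2α; |ΔT| = 266 K
ΔA = 2αA₀ΔT = 2(23×10⁻⁶)(735)(266) = 8.99 cm²

ΔA = 8.99 cm²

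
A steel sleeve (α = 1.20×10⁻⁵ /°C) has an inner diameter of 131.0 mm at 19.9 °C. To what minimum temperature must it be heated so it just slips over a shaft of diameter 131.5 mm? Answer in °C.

Required Δd = 131.5 − 131.0 = 0.5 mm
Δd = αd₀ΔT ⇒ ΔT = Δd/(αd₀) = 0.5 / (1.20×10⁻⁵ × 131.0) = 318.07 K
T_min = 19.9 + 318.07 = 337.97 °C

T = 338 °C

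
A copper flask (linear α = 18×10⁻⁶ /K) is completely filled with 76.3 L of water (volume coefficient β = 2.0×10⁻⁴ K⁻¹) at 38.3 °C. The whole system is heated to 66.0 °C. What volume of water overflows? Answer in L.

The flask also expands: β_container ≈ 3α = 5.4×10⁻⁵ /K
Net overflow = V₀(β_liq − 3α_cont)ΔT
β − 3α = 2.00×10⁻⁴ − 5.4×10⁻⁵ = 1.46×10⁻⁴ /K; ΔT = 27.7 K
ΔV = 76.3 × 1.46×10⁻⁴ × 27.7 = 0.309 L

0.309 L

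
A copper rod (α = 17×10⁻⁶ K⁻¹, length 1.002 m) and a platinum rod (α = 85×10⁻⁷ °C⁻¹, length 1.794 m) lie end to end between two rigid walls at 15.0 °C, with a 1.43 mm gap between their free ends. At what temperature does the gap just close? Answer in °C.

α₁L₁ = 1.7034×10⁻⁵ m/K, α₂L₂ = 1.5249×10⁻⁵ m/K → total 3.2283×10⁻⁵ m/K
ΔT = g/(α₁L₁+α₂L₂) = 1.43×10⁻³ / 3.2283×10⁻⁵ = 44.296 K
T = 15.0 + 44.296 = 59.296 °C

T = 59.3 °C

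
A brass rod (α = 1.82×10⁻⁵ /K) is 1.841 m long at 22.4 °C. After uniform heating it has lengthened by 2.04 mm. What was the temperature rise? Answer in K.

ΔT = 60.9 K

ΔL = αL₀ΔT ⇒ ΔT = ΔL / (αL₀)
ΔT = 2.04×10⁻³ m / (1.82×10⁻⁵ × 1.841 m) = 60.884 K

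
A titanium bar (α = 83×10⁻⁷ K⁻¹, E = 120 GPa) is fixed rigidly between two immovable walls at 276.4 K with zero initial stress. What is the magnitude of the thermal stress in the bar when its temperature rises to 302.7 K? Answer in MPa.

Fully constrained: the free strain ε = αΔT is blocked, so σ = Eε = EαΔT.
|ΔT| = 26.3 K
σ = 120×10⁹ × 83×10⁻⁷ × 26.3 = 2.62×10⁷ Pa

σ = 26.2 MPa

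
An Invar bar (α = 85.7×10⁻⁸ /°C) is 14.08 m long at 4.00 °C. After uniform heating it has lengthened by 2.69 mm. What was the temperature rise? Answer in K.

ΔL = αL₀ΔT ⇒ ΔT = ΔL / (αL₀)
ΔT = 2.69×10⁻³ m / (85.7×10⁻⁸ × 14.08 m) = 222.93 K

ΔT = 223 K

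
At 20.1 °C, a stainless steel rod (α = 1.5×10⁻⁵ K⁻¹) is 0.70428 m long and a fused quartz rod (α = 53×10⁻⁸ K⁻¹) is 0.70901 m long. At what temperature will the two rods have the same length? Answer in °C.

Equal length when α₁L₁ΔT − α₂L₂ΔT = L₂ − L₁ = 4.73×10⁻³ m
α₁L₁ = 1.05642×10⁻⁵, α₂L₂ = 3.757753×10⁻⁷ → Δ(αL) = 1.01884247×10⁻⁵ m/K
ΔT = 4.73×10⁻³ / 1.01884247×10⁻⁵ = 464.252 K, so T = 20.1 + 464.252 = 484.352 °C

T = 484.4 °C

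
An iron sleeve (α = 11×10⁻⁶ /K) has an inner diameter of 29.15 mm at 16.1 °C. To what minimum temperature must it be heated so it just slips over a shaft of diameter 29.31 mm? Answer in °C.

T = 515 °C

Required Δd = 29.31 − 29.15 = 0.16 mm
Δd = αd₀ΔT ⇒ ΔT = Δd/(αd₀) = 0.16 / (11×10⁻⁶ × 29.15) = 498.99 K
T_min = 16.1 + 498.99 = 515.09 °C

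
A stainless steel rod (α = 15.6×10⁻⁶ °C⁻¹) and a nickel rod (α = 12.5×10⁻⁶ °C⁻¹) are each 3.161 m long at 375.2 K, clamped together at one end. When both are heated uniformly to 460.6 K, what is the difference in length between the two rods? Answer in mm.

ΔT = 85.4 K
stainless steel: ΔL = 15.6×10⁻⁶ × 3.161 m × 85.4 = 4.2112×10⁻³ m = 4.2112 mm
nickel: ΔL = 12.5×10⁻⁶ × 3.161 m × 85.4 = 3.3744×10⁻³ m = 3.3744 mm
difference = 4.2112 − 3.3744 = 0.8368 mm

0.837 mm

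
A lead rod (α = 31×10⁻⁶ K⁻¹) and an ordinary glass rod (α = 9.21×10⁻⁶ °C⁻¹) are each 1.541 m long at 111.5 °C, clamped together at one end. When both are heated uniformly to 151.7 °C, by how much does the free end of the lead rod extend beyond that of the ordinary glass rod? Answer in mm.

ΔT = 40.2 K
lead: ΔL = 31×10⁻⁶ × 1.541 m × 40.2 = 1.9204×10⁻³ m = 1.9204 mm
ordinary glass: ΔL = 9.21×10⁻⁶ × 1.541 m × 40.2 = 5.7054×10⁻⁴ m = 0.57054 mm
difference = 1.9204 − 0.57054 = 1.34986 mm

1.35 mm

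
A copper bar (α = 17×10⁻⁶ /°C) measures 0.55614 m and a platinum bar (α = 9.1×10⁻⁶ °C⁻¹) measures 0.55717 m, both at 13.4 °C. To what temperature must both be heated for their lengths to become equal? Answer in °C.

T = 248.3 °C

L₁(1 + α₁ΔT) = L₂(1 + α₂ΔT) ⇒ ΔT = (L₂ − L₁)/(α₁L₁ − α₂L₂)
L₂ − L₁ = 0.55717 − 0.55614 = 1.03×10⁻³ m
α₁L₁ − α₂L₂ = 17×10⁻⁶×0.55614 − 9.1×10⁻⁶×0.55717 = 4.384133×10⁻⁶ m/K
ΔT = 1.03×10⁻³ / 4.384133×10⁻⁶ = 234.938 K
T = 13.4 + 234.938 = 248.338 °C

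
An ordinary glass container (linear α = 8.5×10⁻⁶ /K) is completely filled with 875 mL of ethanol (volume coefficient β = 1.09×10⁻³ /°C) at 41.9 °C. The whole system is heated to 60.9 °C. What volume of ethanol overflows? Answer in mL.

17.7 mL

The container also expands: β_container ≈ 3α = 2.55×10⁻⁵ /K
Net overflow = V₀(β_liq − 3α_cont)ΔT
β − 3α = 1.09×10⁻³ − 2.55×10⁻⁵ = 1.0645×10⁻³ /K; ΔT = 19.0 K
ΔV = 875 × 1.0645×10⁻³ × 19.0 = 17.7 mL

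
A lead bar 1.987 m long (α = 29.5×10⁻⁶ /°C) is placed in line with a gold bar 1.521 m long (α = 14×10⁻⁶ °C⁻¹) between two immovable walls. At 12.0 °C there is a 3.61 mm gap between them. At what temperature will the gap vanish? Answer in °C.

T = 57.2 °C

Gap closes when ΔL₁ + ΔL₂ = 3.61 mm = 3.61×10⁻³ m
(α₁L₁ + α₂L₂)ΔT = g
α₁L₁ + α₂L₂ = 29.5×10⁻⁶×1.987 + 14×10⁻⁶×1.521 = 7.99105×10⁻⁵ m/K
ΔT = 3.61×10⁻³ / 7.99105×10⁻⁵ = 45.176 K
T = 12.0 + 45.176 = 57.176 °C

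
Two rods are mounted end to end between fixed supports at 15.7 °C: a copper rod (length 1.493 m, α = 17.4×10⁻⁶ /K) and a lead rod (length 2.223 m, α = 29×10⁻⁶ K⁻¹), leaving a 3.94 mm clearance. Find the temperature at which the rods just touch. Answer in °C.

T = 59.3 °C

Gap closes when ΔL₁ + ΔL₂ = 3.94 mm = 3.94×10⁻³ m
(α₁L₁ + α₂L₂)ΔT = g
α₁L₁ + α₂L₂ = 17.4×10⁻⁶×1.493 + 29×10⁻⁶×2.223 = 9.04452×10⁻⁵ m/K
ΔT = 3.94×10⁻³ / 9.04452×10⁻⁵ = 43.562 K
T = 15.7 + 43.562 = 59.262 °C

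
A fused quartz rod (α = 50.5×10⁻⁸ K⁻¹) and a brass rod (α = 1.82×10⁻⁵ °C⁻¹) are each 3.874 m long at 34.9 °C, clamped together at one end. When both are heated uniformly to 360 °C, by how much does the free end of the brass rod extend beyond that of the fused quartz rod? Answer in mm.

22.3 mm

ΔT = 325.1 K
fused quartz: ΔL = 50.5×10⁻⁸ × 3.874 m × 325.1 = 6.3602×10⁻⁴ m = 0.63602 mm
brass: ΔL = 1.82×10⁻⁵ × 3.874 m × 325.1 = 2.2922×10⁻² m = 22.922 mm
difference = 22.922 − 0.63602 = 22.28598 mm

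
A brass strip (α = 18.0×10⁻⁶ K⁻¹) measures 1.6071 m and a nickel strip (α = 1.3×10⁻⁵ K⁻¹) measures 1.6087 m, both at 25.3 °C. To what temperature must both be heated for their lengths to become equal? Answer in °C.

Equal length when α₁L₁ΔT − α₂L₂ΔT = L₂ − L₁ = 1.60×10⁻³ m
α₁L₁ = 2.89278×10⁻⁵, α₂L₂ = 2.09131×10⁻⁵ → Δ(αL) = 8.0147×10⁻⁶ m/K
ΔT = 1.60×10⁻³ / 8.0147×10⁻⁶ = 199.633 K, so T = 25.3 + 199.633 = 224.933 °C

T = 224.9 °C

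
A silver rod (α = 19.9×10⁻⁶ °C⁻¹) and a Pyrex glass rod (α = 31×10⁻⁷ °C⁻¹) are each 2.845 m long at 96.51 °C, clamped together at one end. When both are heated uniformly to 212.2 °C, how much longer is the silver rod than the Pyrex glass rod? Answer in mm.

ΔT = 115.69 K
silver: ΔL = 19.9×10⁻⁶ × 2.845 m × 115.69 = 6.5498×10⁻³ m = 6.5498 mm
Pyrex glass: ΔL = 31×10⁻⁷ × 2.845 m × 115.69 = 1.0203×10⁻³ m = 1.0203 mm
difference = 6.5498 − 1.0203 = 5.5295 mm

5.53 mm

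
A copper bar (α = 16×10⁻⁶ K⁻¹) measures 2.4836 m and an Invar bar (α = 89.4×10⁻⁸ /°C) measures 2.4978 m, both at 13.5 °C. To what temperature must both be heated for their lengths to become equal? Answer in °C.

T = 392.1 °C

L₁(1 + α₁ΔT) = L₂(1 + α₂ΔT) ⇒ ΔT = (L₂ − L₁)/(α₁L₁ − α₂L₂)
L₂ − L₁ = 2.4978 − 2.4836 = 1.42×10⁻² m
α₁L₁ − α₂L₂ = 16×10⁻⁶×2.4836 − 89.4×10⁻⁸×2.4978 = 3.75045668×10⁻⁵ m/K
ΔT = 1.42×10⁻² / 3.75045668×10⁻⁵ = 378.621 K
T = 13.5 + 378.621 = 392.121 °C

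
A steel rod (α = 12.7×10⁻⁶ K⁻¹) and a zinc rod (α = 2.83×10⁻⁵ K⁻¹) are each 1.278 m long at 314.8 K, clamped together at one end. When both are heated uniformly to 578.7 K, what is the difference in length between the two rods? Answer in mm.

ΔT = 263.9 K
steel: ΔL = 12.7×10⁻⁶ × 1.278 m × 263.9 = 4.2833×10⁻³ m = 4.2833 mm
zinc: ΔL = 2.83×10⁻⁵ × 1.278 m × 263.9 = 9.5446×10⁻³ m = 9.5446 mm
difference = 9.5446 − 4.2833 = 5.2613 mm

5.26 mm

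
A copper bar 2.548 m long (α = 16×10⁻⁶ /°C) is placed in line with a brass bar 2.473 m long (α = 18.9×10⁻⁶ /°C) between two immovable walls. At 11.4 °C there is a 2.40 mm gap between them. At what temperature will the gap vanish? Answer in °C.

Gap closes when ΔL₁ + ΔL₂ = 2.40 mm = 2.40×10⁻³ m
(α₁L₁ + α₂L₂)ΔT = g
α₁L₁ + α₂L₂ = 16×10⁻⁶×2.548 + 18.9×10⁻⁶×2.473 = 8.75077×10⁻⁵ m/K
ΔT = 2.40×10⁻³ / 8.75077×10⁻⁵ = 27.426 K
T = 11.4 + 27.426 = 38.826 °C

T = 38.8 °C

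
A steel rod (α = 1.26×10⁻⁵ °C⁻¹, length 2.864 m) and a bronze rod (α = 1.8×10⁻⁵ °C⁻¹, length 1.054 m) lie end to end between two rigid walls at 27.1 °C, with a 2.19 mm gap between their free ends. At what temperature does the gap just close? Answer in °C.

T = 66.9 °C

α₁L₁ = 3.60864×10⁻⁵ m/K, α₂L₂ = 1.8972×10⁻⁵ m/K → total 5.50584×10⁻⁵ m/K
ΔT = g/(α₁L₁+α₂L₂) = 2.19×10⁻³ / 5.50584×10⁻⁵ = 39.776 K
T = 27.1 + 39.776 = 66.876 °C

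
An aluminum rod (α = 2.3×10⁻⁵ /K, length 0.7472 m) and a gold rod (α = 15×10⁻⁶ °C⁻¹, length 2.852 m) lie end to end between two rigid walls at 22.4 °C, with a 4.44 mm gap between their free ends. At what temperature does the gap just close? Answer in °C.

α₁L₁ = 1.71856×10⁻⁵ m/K, α₂L₂ = 4.278×10⁻⁵ m/K → total 5.99656×10⁻⁵ m/K
ΔT = g/(α₁L₁+α₂L₂) = 4.44×10⁻³ / 5.99656×10⁻⁵ = 74.042 K
T = 22.4 + 74.042 = 96.442 °C

T = 96.4 °C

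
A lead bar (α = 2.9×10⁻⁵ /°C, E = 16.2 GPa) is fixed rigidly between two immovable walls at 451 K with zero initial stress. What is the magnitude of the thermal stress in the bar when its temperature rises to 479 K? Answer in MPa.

Fully constrained: the free strain ε = αΔT is blocked, so σ = Eε = EαΔT.
|ΔT| = 28 K
σ = 16.2×10⁹ × 2.9×10⁻⁵ × 28 = 1.32×10⁷ Pa

σ = 13.2 MPa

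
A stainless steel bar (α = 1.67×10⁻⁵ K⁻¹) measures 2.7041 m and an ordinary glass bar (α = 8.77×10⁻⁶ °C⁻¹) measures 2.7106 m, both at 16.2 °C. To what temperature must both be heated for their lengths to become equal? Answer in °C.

T = 320.1 °C

Equal length when α₁L₁ΔT − α₂L₂ΔT = L₂ − L₁ = 6.50×10⁻³ m
α₁L₁ = 4.515847×10⁻⁵, α₂L₂ = 2.3771962×10⁻⁵ → Δ(αL) = 2.1386508×10⁻⁵ m/K
ΔT = 6.50×10⁻³ / 2.1386508×10⁻⁵ = 303.930 K, so T = 16.2 + 303.930 = 320.130 °C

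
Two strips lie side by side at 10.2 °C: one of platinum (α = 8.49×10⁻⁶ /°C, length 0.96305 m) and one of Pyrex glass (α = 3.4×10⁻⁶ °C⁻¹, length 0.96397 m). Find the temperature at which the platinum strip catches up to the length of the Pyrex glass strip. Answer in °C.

T = 198.0 °C

Equal length when α₁L₁ΔT − α₂L₂ΔT = L₂ − L₁ = 9.20×10⁻⁴ m
α₁L₁ = 8.1762945×10⁻⁶, α₂L₂ = 3.277498×10⁻⁶ → Δ(αL) = 4.8987965×10⁻⁶ m/K
ΔT = 9.20×10⁻⁴ / 4.8987965×10⁻⁶ = 187.801 K, so T = 10.2 + 187.801 = 198.001 °C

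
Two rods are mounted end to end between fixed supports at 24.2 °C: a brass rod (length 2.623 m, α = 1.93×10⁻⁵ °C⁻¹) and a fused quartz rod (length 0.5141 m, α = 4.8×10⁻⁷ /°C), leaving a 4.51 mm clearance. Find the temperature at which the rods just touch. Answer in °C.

Gap closes when ΔL₁ + ΔL₂ = 4.51 mm = 4.51×10⁻³ m
(α₁L₁ + α₂L₂)ΔT = g
α₁L₁ + α₂L₂ = 1.93×10⁻⁵×2.623 + 4.8×10⁻⁷×0.5141 = 5.0870668×10⁻⁵ m/K
ΔT = 4.51×10⁻³ / 5.0870668×10⁻⁵ = 88.66 K
T = 24.2 + 88.66 = 112.86 °C

T = 113 °C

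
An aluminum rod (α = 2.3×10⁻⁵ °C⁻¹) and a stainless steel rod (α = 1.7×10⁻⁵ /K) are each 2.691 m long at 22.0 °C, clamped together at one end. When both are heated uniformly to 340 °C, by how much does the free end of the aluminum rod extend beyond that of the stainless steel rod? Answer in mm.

ΔT = 318.0 K
aluminum: ΔL = 2.3×10⁻⁵ × 2.691 m × 318.0 = 1.9682×10⁻² m = 19.682 mm
stainless steel: ΔL = 1.7×10⁻⁵ × 2.691 m × 318.0 = 1.4548×10⁻² m = 14.548 mm
difference = 19.682 − 14.548 = 5.134 mm

5.13 mm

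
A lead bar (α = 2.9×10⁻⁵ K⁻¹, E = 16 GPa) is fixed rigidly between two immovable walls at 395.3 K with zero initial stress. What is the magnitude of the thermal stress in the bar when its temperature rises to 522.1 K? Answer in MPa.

σ = 58.8 MPa

Fully constrained: the free strain ε = αΔT is blocked, so σ = Eε = EαΔT.
|ΔT| = 126.8 K
σ = 16.0×10⁹ × 2.9×10⁻⁵ × 126.8 = 5.88×10⁷ Pa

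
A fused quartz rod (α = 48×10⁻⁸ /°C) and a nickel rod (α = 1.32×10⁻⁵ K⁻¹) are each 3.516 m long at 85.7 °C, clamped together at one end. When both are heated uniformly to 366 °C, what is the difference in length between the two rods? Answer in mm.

12.5 mm

ΔT = 280.3 K
fused quartz: ΔL = 48×10⁻⁸ × 3.516 m × 280.3 = 4.7306×10⁻⁴ m = 0.47306 mm
nickel: ΔL = 1.32×10⁻⁵ × 3.516 m × 280.3 = 1.3009×10⁻² m = 13.009 mm
difference = 13.009 − 0.47306 = 12.53594 mm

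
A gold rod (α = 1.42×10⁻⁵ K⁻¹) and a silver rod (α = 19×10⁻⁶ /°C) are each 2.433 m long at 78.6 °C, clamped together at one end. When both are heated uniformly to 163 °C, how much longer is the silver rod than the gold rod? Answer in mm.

ΔT = 84.4 K
gold: ΔL = 1.42×10⁻⁵ × 2.433 m × 84.4 = 2.9159×10⁻³ m = 2.9159 mm
silver: ΔL = 19×10⁻⁶ × 2.433 m × 84.4 = 3.9016×10⁻³ m = 3.9016 mm
difference = 3.9016 − 2.9159 = 0.9857 mm

0.986 mm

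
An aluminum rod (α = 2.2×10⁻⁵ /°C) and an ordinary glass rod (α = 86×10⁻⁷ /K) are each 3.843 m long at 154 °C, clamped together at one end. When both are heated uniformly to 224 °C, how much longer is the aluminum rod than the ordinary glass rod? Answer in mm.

ΔT = 70 K
aluminum: ΔL = 2.2×10⁻⁵ × 3.843 m × 70 = 5.9182×10⁻³ m = 5.9182 mm
ordinary glass: ΔL = 86×10⁻⁷ × 3.843 m × 70 = 2.3135×10⁻³ m = 2.3135 mm
difference = 5.9182 − 2.3135 = 3.6047 mm

3.60 mm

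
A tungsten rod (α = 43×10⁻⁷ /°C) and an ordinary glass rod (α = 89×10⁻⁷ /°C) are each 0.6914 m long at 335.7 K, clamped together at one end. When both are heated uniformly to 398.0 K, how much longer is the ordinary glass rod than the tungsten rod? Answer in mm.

0.198 mm

ΔT = 62.3 K
tungsten: ΔL = 43×10⁻⁷ × 0.6914 m × 62.3 = 1.8522×10⁻⁴ m = 0.18522 mm
ordinary glass: ΔL = 89×10⁻⁷ × 0.6914 m × 62.3 = 3.8336×10⁻⁴ m = 0.38336 mm
difference = 0.38336 − 0.18522 = 0.19814 mm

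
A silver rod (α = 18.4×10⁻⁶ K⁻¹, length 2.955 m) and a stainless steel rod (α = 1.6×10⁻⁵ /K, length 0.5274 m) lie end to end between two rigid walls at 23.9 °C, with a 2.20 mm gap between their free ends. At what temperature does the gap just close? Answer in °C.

Gap closes when ΔL₁ + ΔL₂ = 2.20 mm = 2.20×10⁻³ m
(α₁L₁ + α₂L₂)ΔT = g
α₁L₁ + α₂L₂ = 18.4×10⁻⁶×2.955 + 1.6×10⁻⁵×0.5274 = 6.28104×10⁻⁵ m/K
ΔT = 2.20×10⁻³ / 6.28104×10⁻⁵ = 35.026 K
T = 23.9 + 35.026 = 58.926 °C

T = 58.9 °C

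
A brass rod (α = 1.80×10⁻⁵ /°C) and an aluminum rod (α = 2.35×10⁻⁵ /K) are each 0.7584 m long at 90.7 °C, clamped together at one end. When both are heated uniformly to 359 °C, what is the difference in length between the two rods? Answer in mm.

1.12 mm

ΔT = 268.3 K
brass: ΔL = 1.80×10⁻⁵ × 0.7584 m × 268.3 = 3.6626×10⁻³ m = 3.6626 mm
aluminum: ΔL = 2.35×10⁻⁵ × 0.7584 m × 268.3 = 4.7817×10⁻³ m = 4.7817 mm
difference = 4.7817 − 3.6626 = 1.1191 mm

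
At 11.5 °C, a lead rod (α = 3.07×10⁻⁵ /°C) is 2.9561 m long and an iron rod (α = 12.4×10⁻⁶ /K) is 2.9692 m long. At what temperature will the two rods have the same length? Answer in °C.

T = 254.4 °C

L₁(1 + α₁ΔT) = L₂(1 + α₂ΔT) ⇒ ΔT = (L₂ − L₁)/(α₁L₁ − α₂L₂)
L₂ − L₁ = 2.9692 − 2.9561 = 1.31×10⁻² m
α₁L₁ − α₂L₂ = 3.07×10⁻⁵×2.9561 − 12.4×10⁻⁶×2.9692 = 5.393419×10⁻⁵ m/K
ΔT = 1.31×10⁻² / 5.393419×10⁻⁵ = 242.889 K
T = 11.5 + 242.889 = 254.389 °C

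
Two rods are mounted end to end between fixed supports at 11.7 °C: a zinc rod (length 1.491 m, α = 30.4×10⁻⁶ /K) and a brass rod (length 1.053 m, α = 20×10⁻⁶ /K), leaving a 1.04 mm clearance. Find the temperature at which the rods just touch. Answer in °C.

T = 27.4 °C

Gap closes when ΔL₁ + ΔL₂ = 1.04 mm = 1.04×10⁻³ m
(α₁L₁ + α₂L₂)ΔT = g
α₁L₁ + α₂L₂ = 30.4×10⁻⁶×1.491 + 20×10⁻⁶×1.053 = 6.63864×10⁻⁵ m/K
ΔT = 1.04×10⁻³ / 6.63864×10⁻⁵ = 15.666 K
T = 11.7 + 15.666 = 27.366 °C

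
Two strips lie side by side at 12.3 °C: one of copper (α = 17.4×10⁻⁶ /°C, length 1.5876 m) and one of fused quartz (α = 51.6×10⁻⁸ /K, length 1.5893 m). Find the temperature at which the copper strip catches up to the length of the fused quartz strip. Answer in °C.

L₁(1 + α₁ΔT) = L₂(1 + α₂ΔT) ⇒ ΔT = (L₂ − L₁)/(α₁L₁ − α₂L₂)
L₂ − L₁ = 1.5893 − 1.5876 = 1.70×10⁻³ m
α₁L₁ − α₂L₂ = 17.4×10⁻⁶×1.5876 − 51.6×10⁻⁸×1.5893 = 2.68041612×10⁻⁵ m/K
ΔT = 1.70×10⁻³ / 2.68041612×10⁻⁵ = 63.4230 K
T = 12.3 + 63.4230 = 75.7230 °C

T = 75.72 °C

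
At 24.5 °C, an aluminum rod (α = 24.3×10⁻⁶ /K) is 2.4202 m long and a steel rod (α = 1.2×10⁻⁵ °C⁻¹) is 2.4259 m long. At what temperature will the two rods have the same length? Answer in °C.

Equal length when α₁L₁ΔT − α₂L₂ΔT = L₂ − L₁ = 5.70×10⁻³ m
α₁L₁ = 5.881086×10⁻⁵, α₂L₂ = 2.91108×10⁻⁵ → Δ(αL) = 2.970006×10⁻⁵ m/K
ΔT = 5.70×10⁻³ / 2.970006×10⁻⁵ = 191.919 K, so T = 24.5 + 191.919 = 216.419 °C

T = 216.4 °C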